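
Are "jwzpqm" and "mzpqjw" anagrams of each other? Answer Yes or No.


String 1: 'jwzpqm' -> sorted: 'jmpqwz'
String 2: 'mzpqjw' -> sorted: 'jmpqwz'
Compare sorted forms: 'jmpqwz' == 'jmpqwz'
Anagram: Yes


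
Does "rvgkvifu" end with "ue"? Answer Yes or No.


Input string: 'rvgkvifu'
Suffix to check: 'ue'
Last 2 characters of input: 'fu'
Match: False
Result: No


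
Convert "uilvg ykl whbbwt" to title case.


Input string: 'uilvg ykl whbbwt'
Operation: capitalize first letter of each word
Word transformations: 'uilvg'->'Uilvg', 'ykl'->'Ykl', 'whbbwt'->'Whbbwt'
Result: Uilvg Ykl Whbbwt


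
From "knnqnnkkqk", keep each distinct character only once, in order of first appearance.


Input: 'knnqnnkkqk'
Operation: keep first occurrence of each character
Scan: s[0]='k' new -> keep; s[1]='n' new -> keep; s[2]='n' seen -> skip; s[3]='q' new -> keep; s[4]='n' seen -> skip; s[5]='n' seen -> skip; s[6]='k' seen -> skip; s[7]='k' seen -> skip; s[8]='q' seen -> skip; s[9]='k' seen -> skip
Result: knq


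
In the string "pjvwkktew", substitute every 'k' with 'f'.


Input string: 'pjvwkktew'
Operation: replace 'k' with 'f'
Positions of 'k': 4, 5
After replacement: pjvwfftew


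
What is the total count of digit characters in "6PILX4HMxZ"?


Input string: '6PILX4HMxZ'
Operation: count digit characters (0-9)
Scan: '6'(digit), 'P', 'I', 'L', 'X', '4'(digit), 'H', 'M', 'x', 'Z'
Digits found: 2
Result: 2


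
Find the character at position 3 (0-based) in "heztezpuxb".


Input string: 'heztezpuxb'
Operation: get character at index 3
Index mapping: s[0]='h', s[1]='e', s[2]='z', s[3]='t'
Result: 't'


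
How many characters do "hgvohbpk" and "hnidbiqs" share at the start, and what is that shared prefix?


String 1: 'hgvohbpk'
String 2: 'hnidbiqs'
Compare position by position:
pos 0: 'h' vs 'h' match
pos 1: 'g' vs 'n' differ -> stop
Longest common prefix: "h" (length 1)


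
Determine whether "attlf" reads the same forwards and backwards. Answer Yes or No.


Input string: 'attlf'
Reversed: 'fltta'
Compare pairs: s[0]='a' vs s[4]='f' (mismatch), s[1]='t' vs s[3]='l' (mismatch)
Palindrome: No


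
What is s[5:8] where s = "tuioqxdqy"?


Input string: 'tuioqxdqy'
Operation: slice [5:8]
Extract characters: s[5]='x', s[6]='d', s[7]='q'
Result: xdq


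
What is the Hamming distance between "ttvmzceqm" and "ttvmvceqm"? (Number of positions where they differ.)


String 1: 'ttvmzceqm'
String 2: 'ttvmvceqm'
Compare each position: pos 0: 't'=='t', pos 1: 't'=='t', pos 2: 'v'=='v', pos 3: 'm'=='m', pos 4: 'z'!='v', pos 5: 'c'=='c', pos 6: 'e'=='e', pos 7: 'q'=='q', pos 8: 'm'=='m'
Differing positions: 1
Hamming distance: 1


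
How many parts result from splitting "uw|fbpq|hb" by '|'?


Input string: 'uw|fbpq|hb'
Delimiter: '|'
Split result: 'uw', 'fbpq', 'hb'
Number of parts: 3


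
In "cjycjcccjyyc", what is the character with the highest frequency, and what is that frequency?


Input: 'cjycjcccjyyc'
Operation: tally each character
Counts: 'c':6, 'j':3, 'y':3
Maximum: 'c' appears 6 times


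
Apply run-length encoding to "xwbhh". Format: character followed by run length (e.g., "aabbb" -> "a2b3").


Input: 'xwbhh'
Operation: identify consecutive runs
Runs: 'x' -> x1, 'w' -> w1, 'b' -> b1, 'hh' -> h2
Encoded: x1w1b1h2


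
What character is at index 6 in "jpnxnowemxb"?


Input string: 'jpnxnowemxb'
Operation: get character at index 6
Index mapping: s[0]='j', s[1]='p', s[2]='n', s[3]='x', s[4]='n', s[5]='o', s[6]='w'
Result: 'w'


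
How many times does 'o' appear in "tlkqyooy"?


Input string: 'tlkqyooy'
Target character: 'o'
Scan each position: s[5]='o', s[6]='o'
Matches found at indices: 5, 6
Total: 2


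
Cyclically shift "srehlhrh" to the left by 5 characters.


Input: 'srehlhrh', shift = 5
Operation: split at index 5 and swap parts
Front part s[0:5] = 'srehl'
Back part s[5:] = 'hrh'
Rotated = back + front = 'hrh' + 'srehl'
Result: hrhsrehl


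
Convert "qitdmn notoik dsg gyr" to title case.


Input string: 'qitdmn notoik dsg gyr'
Operation: capitalize first letter of each word
Word transformations: 'qitdmn'->'Qitdmn', 'notoik'->'Notoik', 'dsg'->'Dsg', 'gyr'->'Gyr'
Result: Qitdmn Notoik Dsg Gyr


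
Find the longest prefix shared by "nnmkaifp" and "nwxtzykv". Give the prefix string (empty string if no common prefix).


String 1: 'nnmkaifp'
String 2: 'nwxtzykv'
Compare position by position:
pos 0: 'n' vs 'n' match
pos 1: 'n' vs 'w' differ -> stop
Longest common prefix: "n" (length 1)


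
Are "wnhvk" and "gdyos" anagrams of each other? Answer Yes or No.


String 1: 'wnhvk' -> sorted: 'hknvw'
String 2: 'gdyos' -> sorted: 'dgosy'
Compare sorted forms: 'hknvw' != 'dgosy'
Anagram: No


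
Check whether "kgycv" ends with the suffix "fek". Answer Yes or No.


Input string: 'kgycv'
Suffix to check: 'fek'
Last 3 characters of input: 'ycv'
Match: False
Result: No


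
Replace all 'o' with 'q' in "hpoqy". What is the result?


Input string: 'hpoqy'
Operation: replace 'o' with 'q'
Positions of 'o': 2
After replacement: hpqqy


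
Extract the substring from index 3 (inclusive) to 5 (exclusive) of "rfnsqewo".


Input string: 'rfnsqewo'
Operation: slice [3:5]
Extract characters: s[3]='s', s[4]='q'
Result: sq


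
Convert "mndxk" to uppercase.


Input string: 'mndxk'
Operation: convert each letter to uppercase
Mapping: 'm'->'M', 'n'->'N', 'd'->'D', 'x'->'X', 'k'->'K'
Result: MNDXK


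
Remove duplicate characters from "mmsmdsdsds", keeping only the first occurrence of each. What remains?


Input: 'mmsmdsdsds'
Operation: keep first occurrence of each character
Scan: s[0]='m' new -> keep; s[1]='m' seen -> skip; s[2]='s' new -> keep; s[3]='m' seen -> skip; s[4]='d' new -> keep; s[5]='s' seen -> skip; s[6]='d' seen -> skip; s[7]='s' seen -> skip; s[8]='d' seen -> skip; s[9]='s' seen -> skip
Result: msd


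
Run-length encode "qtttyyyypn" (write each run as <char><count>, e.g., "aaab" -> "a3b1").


Input: 'qtttyyyypn'
Operation: identify consecutive runs
Runs: 'q' -> q1, 'ttt' -> t3, 'yyyy' -> y4, 'p' -> p1, 'n' -> n1
Encoded: q1t3y4p1n1


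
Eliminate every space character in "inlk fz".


Input string: 'inlk fz'
Operation: remove all spaces
Words: 'inlk', 'fz'
Join without spaces: inlkfz


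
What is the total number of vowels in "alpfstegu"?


Input string: 'alpfstegu'
Operation: count vowels (a, e, i, o, u)
Scan: s[0]='a' (vowel), s[1]='l', s[2]='p', s[3]='f', s[4]='s', s[5]='t', s[6]='e' (vowel), s[7]='g', s[8]='u' (vowel)
Vowels found: 3
Result: 3


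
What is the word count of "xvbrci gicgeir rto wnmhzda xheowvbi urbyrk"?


Input string: 'xvbrci gicgeir rto wnmhzda xheowvbi urbyrk'
Operation: split by spaces
Words found: 'xvbrci', 'gicgeir', 'rto', 'wnmhzda', 'xheowvbi', 'urbyrk'
Word count: 6


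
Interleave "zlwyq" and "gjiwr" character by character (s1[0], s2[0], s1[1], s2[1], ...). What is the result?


String 1: 'zlwyq'
String 2: 'gjiwr'
Operation: alternate characters
Pairs: 'z'+'g', 'l'+'j', 'w'+'i', 'y'+'w', 'q'+'r'
Result: zgljwiywqr


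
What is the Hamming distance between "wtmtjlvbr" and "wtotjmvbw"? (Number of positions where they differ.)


String 1: 'wtmtjlvbr'
String 2: 'wtotjmvbw'
Compare each position: pos 0: 'w'=='w', pos 1: 't'=='t', pos 2: 'm'!='o', pos 3: 't'=='t', pos 4: 'j'=='j', pos 5: 'l'!='m', pos 6: 'v'=='v', pos 7: 'b'=='b', pos 8: 'r'!='w'
Differing positions: 3
Hamming distance: 3


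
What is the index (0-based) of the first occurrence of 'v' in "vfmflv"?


Input string: 'vfmflv'
Target: 'v'
Scanning left to right: s[0]='v'
First match at index: 0


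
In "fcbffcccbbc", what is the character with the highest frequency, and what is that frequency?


Input: 'fcbffcccbbc'
Operation: tally each character
Counts: 'b':3, 'c':5, 'f':3
Maximum: 'c' appears 5 times


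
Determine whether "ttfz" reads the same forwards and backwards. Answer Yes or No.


Input string: 'ttfz'
Reversed: 'zftt'
Compare pairs: s[0]='t' vs s[3]='z' (mismatch), s[1]='t' vs s[2]='f' (mismatch)
Palindrome: No


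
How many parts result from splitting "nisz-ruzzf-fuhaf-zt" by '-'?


Input string: 'nisz-ruzzf-fuhaf-zt'
Delimiter: '-'
Split result: 'nisz', 'ruzzf', 'fuhaf', 'zt'
Number of parts: 4


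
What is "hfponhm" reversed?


Input string: 'hfponhm'
Operation: reverse character order
Original order: 'h' -> 'f' -> 'p' -> 'o' -> 'n' -> 'h' -> 'm'
Reversed order: 'm' -> 'h' -> 'n' -> 'o' -> 'p' -> 'f' -> 'h'
Result: mhnopfh


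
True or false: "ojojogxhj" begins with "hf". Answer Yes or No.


Input string: 'ojojogxhj'
Prefix to check: 'hf'
First 2 characters of input: 'oj'
Match: False
Result: No


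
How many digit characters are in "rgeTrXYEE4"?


Input string: 'rgeTrXYEE4'
Operation: count digit characters (0-9)
Scan: 'r', 'g', 'e', 'T', 'r', 'X', 'Y', 'E', 'E', '4'(digit)
Digits found: 1
Result: 1


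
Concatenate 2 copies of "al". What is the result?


Input string: 'al'
Operation: repeat 2 times
Concatenation: 'al' + 'al'
Result: alal


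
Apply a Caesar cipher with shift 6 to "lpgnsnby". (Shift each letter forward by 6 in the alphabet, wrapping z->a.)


Input: 'lpgnsnby', shift = 6
Operation: for each letter, (position + 6) mod 26
Mapping: 'l'(11+6=17)->'r', 'p'(15+6=21)->'v', 'g'(6+6=12)->'m', 'n'(13+6=19)->'t', 's'(18+6=24)->'y', 'n'(13+6=19)->'t', 'b'(1+6=7)->'h', 'y'(24+6=30, 30 mod 26=4)->'e'
Result: rvmtythe


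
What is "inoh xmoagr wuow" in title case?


Input string: 'inoh xmoagr wuow'
Operation: capitalize first letter of each word
Word transformations: 'inoh'->'Inoh', 'xmoagr'->'Xmoagr', 'wuow'->'Wuow'
Result: Inoh Xmoagr Wuow


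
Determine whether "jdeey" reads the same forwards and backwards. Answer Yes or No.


Input string: 'jdeey'
Reversed: 'yeedj'
Compare pairs: s[0]='j' vs s[4]='y' (mismatch), s[1]='d' vs s[3]='e' (mismatch)
Palindrome: No


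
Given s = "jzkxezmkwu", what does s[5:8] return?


Input string: 'jzkxezmkwu'
Operation: slice [5:8]
Extract characters: s[5]='z', s[6]='m', s[7]='k'
Result: zmk


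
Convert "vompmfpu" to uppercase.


Input string: 'vompmfpu'
Operation: convert each letter to uppercase
Mapping: 'v'->'V', 'o'->'O', 'm'->'M', 'p'->'P', 'm'->'M', 'f'->'F', 'p'->'P', 'u'->'U'
Result: VOMPMFPU


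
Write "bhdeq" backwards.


Input string: 'bhdeq'
Operation: reverse character order
Original order: 'b' -> 'h' -> 'd' -> 'e' -> 'q'
Reversed order: 'q' -> 'e' -> 'd' -> 'h' -> 'b'
Result: qedhb


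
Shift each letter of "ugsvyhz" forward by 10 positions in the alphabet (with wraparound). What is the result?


Input: 'ugsvyhz', shift = 10
Operation: for each letter, (position + 10) mod 26
Mapping: 'u'(20+10=30, 30 mod 26=4)->'e', 'g'(6+10=16)->'q', 's'(18+10=28, 28 mod 26=2)->'c', 'v'(21+10=31, 31 mod 26=5)->'f', 'y'(24+10=34, 34 mod 26=8)->'i', 'h'(7+10=17)->'r', 'z'(25+10=35, 35 mod 26=9)->'j'
Result: eqcfirj


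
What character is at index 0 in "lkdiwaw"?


Input string: 'lkdiwaw'
Operation: get character at index 0
Index mapping: s[0]='l'
Result: 'l'


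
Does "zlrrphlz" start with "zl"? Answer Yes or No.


Input string: 'zlrrphlz'
Prefix to check: 'zl'
First 2 characters of input: 'zl'
Match: True
Result: Yes


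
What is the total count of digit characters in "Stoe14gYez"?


Input string: 'Stoe14gYez'
Operation: count digit characters (0-9)
Scan: 'S', 't', 'o', 'e', '1'(digit), '4'(digit), 'g', 'Y', 'e', 'z'
Digits found: 2
Result: 2


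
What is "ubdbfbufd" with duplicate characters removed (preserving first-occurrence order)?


Input: 'ubdbfbufd'
Operation: keep first occurrence of each character
Scan: s[0]='u' new -> keep; s[1]='b' new -> keep; s[2]='d' new -> keep; s[3]='b' seen -> skip; s[4]='f' new -> keep; s[5]='b' seen -> skip; s[6]='u' seen -> skip; s[7]='f' seen -> skip; s[8]='d' seen -> skip
Result: ubdf


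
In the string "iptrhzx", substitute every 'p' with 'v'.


Input string: 'iptrhzx'
Operation: replace 'p' with 'v'
Positions of 'p': 1
After replacement: ivtrhzx


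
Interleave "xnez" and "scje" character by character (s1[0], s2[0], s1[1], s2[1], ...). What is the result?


String 1: 'xnez'
String 2: 'scje'
Operation: alternate characters
Pairs: 'x'+'s', 'n'+'c', 'e'+'j', 'z'+'e'
Result: xsncejze


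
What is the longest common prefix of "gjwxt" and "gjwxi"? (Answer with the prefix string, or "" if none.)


String 1: 'gjwxt'
String 2: 'gjwxi'
Compare position by position:
pos 0: 'g' vs 'g' match
pos 1: 'j' vs 'j' match
pos 2: 'w' vs 'w' match
pos 3: 'x' vs 'x' match
pos 4: 't' vs 'i' differ -> stop
Longest common prefix: "gjwx" (length 4)


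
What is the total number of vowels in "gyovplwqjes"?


Input string: 'gyovplwqjes'
Operation: count vowels (a, e, i, o, u)
Scan: s[0]='g', s[1]='y', s[2]='o' (vowel), s[3]='v', s[4]='p', s[5]='l', s[6]='w', s[7]='q', s[8]='j', s[9]='e' (vowel), s[10]='s'
Vowels found: 2
Result: 2


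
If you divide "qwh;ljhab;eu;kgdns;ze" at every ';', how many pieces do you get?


Input string: 'qwh;ljhab;eu;kgdns;ze'
Delimiter: ';'
Split result: 'qwh', 'ljhab', 'eu', 'kgdns', 'ze'
Number of parts: 5


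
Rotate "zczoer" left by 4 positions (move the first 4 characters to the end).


Input: 'zczoer', shift = 4
Operation: split at index 4 and swap parts
Front part s[0:4] = 'zczo'
Back part s[4:] = 'er'
Rotated = back + front = 'er' + 'zczo'
Result: erzczo


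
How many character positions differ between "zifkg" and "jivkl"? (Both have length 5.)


String 1: 'zifkg'
String 2: 'jivkl'
Compare each position: pos 0: 'z'!='j', pos 1: 'i'=='i', pos 2: 'f'!='v', pos 3: 'k'=='k', pos 4: 'g'!='l'
Differing positions: 3
Hamming distance: 3


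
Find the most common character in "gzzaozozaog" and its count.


Input: 'gzzaozozaog'
Operation: tally each character
Counts: 'a':2, 'g':2, 'o':3, 'z':4
Maximum: 'z' appears 4 times


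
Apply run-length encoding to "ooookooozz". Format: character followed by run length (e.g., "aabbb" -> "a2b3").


Input: 'ooookooozz'
Operation: identify consecutive runs
Runs: 'oooo' -> o4, 'k' -> k1, 'ooo' -> o3, 'zz' -> z2
Encoded: o4k1o3z2


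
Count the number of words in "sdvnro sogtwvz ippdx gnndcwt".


Input string: 'sdvnro sogtwvz ippdx gnndcwt'
Operation: split by spaces
Words found: 'sdvnro', 'sogtwvz', 'ippdx', 'gnndcwt'
Word count: 4


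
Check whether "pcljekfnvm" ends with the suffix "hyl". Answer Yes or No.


Input string: 'pcljekfnvm'
Suffix to check: 'hyl'
Last 3 characters of input: 'nvm'
Match: False
Result: No


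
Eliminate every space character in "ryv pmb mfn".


Input string: 'ryv pmb mfn'
Operation: remove all spaces
Words: 'ryv', 'pmb', 'mfn'
Join without spaces: ryvpmbmfn


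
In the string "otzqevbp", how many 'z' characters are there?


Input string: 'otzqevbp'
Target character: 'z'
Scan each position: s[2]='z'
Matches found at indices: 2
Total: 1


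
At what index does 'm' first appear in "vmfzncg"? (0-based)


Input string: 'vmfzncg'
Target: 'm'
Scanning left to right: s[0]='v', s[1]='m'
First match at index: 1


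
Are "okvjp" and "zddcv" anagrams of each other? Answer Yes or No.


String 1: 'okvjp' -> sorted: 'jkopv'
String 2: 'zddcv' -> sorted: 'cddvz'
Compare sorted forms: 'jkopv' != 'cddvz'
Anagram: No


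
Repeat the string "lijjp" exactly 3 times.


Input string: 'lijjp'
Operation: repeat 3 times
Concatenation: 'lijjp' + 'lijjp' + 'lijjp'
Result: lijjplijjplijjp


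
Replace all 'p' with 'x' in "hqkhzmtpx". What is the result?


Input string: 'hqkhzmtpx'
Operation: replace 'p' with 'x'
Positions of 'p': 7
After replacement: hqkhzmtxx


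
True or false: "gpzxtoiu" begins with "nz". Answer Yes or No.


Input string: 'gpzxtoiu'
Prefix to check: 'nz'
First 2 characters of input: 'gp'
Match: False
Result: No


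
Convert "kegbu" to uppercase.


Input string: 'kegbu'
Operation: convert each letter to uppercase
Mapping: 'k'->'K', 'e'->'E', 'g'->'G', 'b'->'B', 'u'->'U'
Result: KEGBU


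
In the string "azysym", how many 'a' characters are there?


Input string: 'azysym'
Target character: 'a'
Scan each position: s[0]='a'
Matches found at indices: 0
Total: 1


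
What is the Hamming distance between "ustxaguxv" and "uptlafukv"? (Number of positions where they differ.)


String 1: 'ustxaguxv'
String 2: 'uptlafukv'
Compare each position: pos 0: 'u'=='u', pos 1: 's'!='p', pos 2: 't'=='t', pos 3: 'x'!='l', pos 4: 'a'=='a', pos 5: 'g'!='f', pos 6: 'u'=='u', pos 7: 'x'!='k', pos 8: 'v'=='v'
Differing positions: 4
Hamming distance: 4


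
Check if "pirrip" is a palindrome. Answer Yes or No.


Input string: 'pirrip'
Reversed: 'pirrip'
Compare pairs: s[0]='p' vs s[5]='p' (match), s[1]='i' vs s[4]='i' (match), s[2]='r' vs s[3]='r' (match)
Palindrome: Yes


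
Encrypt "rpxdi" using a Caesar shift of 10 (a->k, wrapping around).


Input: 'rpxdi', shift = 10
Operation: for each letter, (position + 10) mod 26
Mapping: 'r'(17+10=27, 27 mod 26=1)->'b', 'p'(15+10=25)->'z', 'x'(23+10=33, 33 mod 26=7)->'h', 'd'(3+10=13)->'n', 'i'(8+10=18)->'s'
Result: bzhns


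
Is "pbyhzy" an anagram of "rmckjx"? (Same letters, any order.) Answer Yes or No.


String 1: 'rmckjx' -> sorted: 'cjkmrx'
String 2: 'pbyhzy' -> sorted: 'bhpyyz'
Compare sorted forms: 'cjkmrx' != 'bhpyyz'
Anagram: No


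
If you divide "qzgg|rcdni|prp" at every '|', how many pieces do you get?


Input string: 'qzgg|rcdni|prp'
Delimiter: '|'
Split result: 'qzgg', 'rcdni', 'prp'
Number of parts: 3


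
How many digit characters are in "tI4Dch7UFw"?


Input string: 'tI4Dch7UFw'
Operation: count digit characters (0-9)
Scan: 't', 'I', '4'(digit), 'D', 'c', 'h', '7'(digit), 'U', 'F', 'w'
Digits found: 2
Result: 2


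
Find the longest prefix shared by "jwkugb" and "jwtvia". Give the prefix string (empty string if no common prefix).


String 1: 'jwkugb'
String 2: 'jwtvia'
Compare position by position:
pos 0: 'j' vs 'j' match
pos 1: 'w' vs 'w' match
pos 2: 'k' vs 't' differ -> stop
Longest common prefix: "jw" (length 2)


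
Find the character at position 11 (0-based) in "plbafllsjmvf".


Input string: 'plbafllsjmvf'
Operation: get character at index 11
Index mapping: s[0]='p', s[1]='l', s[2]='b', s[3]='a', s[4]='f', s[5]='l', s[6]='l', s[7]='s', s[8]='j', s[9]='m', s[10]='v', s[11]='f'
Result: 'f'


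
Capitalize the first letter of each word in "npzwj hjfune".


Input string: 'npzwj hjfune'
Operation: capitalize first letter of each word
Word transformations: 'npzwj'->'Npzwj', 'hjfune'->'Hjfune'
Result: Npzwj Hjfune


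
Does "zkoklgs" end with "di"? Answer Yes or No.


Input string: 'zkoklgs'
Suffix to check: 'di'
Last 2 characters of input: 'gs'
Match: False
Result: No


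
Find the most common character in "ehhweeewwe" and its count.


Input: 'ehhweeewwe'
Operation: tally each character
Counts: 'e':5, 'h':2, 'w':3
Maximum: 'e' appears 5 times


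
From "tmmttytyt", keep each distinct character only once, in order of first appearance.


Input: 'tmmttytyt'
Operation: keep first occurrence of each character
Scan: s[0]='t' new -> keep; s[1]='m' new -> keep; s[2]='m' seen -> skip; s[3]='t' seen -> skip; s[4]='t' seen -> skip; s[5]='y' new -> keep; s[6]='t' seen -> skip; s[7]='y' seen -> skip; s[8]='t' seen -> skip
Result: tmy


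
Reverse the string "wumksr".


Input string: 'wumksr'
Operation: reverse character order
Original order: 'w' -> 'u' -> 'm' -> 'k' -> 's' -> 'r'
Reversed order: 'r' -> 's' -> 'k' -> 'm' -> 'u' -> 'w'
Result: rskmuw


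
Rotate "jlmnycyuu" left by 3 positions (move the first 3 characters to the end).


Input: 'jlmnycyuu', shift = 3
Operation: split at index 3 and swap parts
Front part s[0:3] = 'jlm'
Back part s[3:] = 'nycyuu'
Rotated = back + front = 'nycyuu' + 'jlm'
Result: nycyuujlm


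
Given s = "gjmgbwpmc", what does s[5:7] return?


Input string: 'gjmgbwpmc'
Operation: slice [5:7]
Extract characters: s[5]='w', s[6]='p'
Result: wp


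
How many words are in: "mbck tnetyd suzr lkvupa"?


Input string: 'mbck tnetyd suzr lkvupa'
Operation: split by spaces
Words found: 'mbck', 'tnetyd', 'suzr', 'lkvupa'
Word count: 4


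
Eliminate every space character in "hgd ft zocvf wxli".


Input string: 'hgd ft zocvf wxli'
Operation: remove all spaces
Words: 'hgd', 'ft', 'zocvf', 'wxli'
Join without spaces: hgdftzocvfwxli


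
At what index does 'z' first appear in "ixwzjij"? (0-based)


Input string: 'ixwzjij'
Target: 'z'
Scanning left to right: s[0]='i', s[1]='x', s[2]='w', s[3]='z'
First match at index: 3


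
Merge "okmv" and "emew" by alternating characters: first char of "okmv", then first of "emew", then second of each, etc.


String 1: 'okmv'
String 2: 'emew'
Operation: alternate characters
Pairs: 'o'+'e', 'k'+'m', 'm'+'e', 'v'+'w'
Result: oekmmevw


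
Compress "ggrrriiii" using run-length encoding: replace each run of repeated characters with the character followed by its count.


Input: 'ggrrriiii'
Operation: identify consecutive runs
Runs: 'gg' -> g2, 'rrr' -> r3, 'iiii' -> i4
Encoded: g2r3i4


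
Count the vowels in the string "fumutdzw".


Input string: 'fumutdzw'
Operation: count vowels (a, e, i, o, u)
Scan: s[0]='f', s[1]='u' (vowel), s[2]='m', s[3]='u' (vowel), s[4]='t', s[5]='d', s[6]='z', s[7]='w'
Vowels found: 2
Result: 2


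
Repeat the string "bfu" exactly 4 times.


Input string: 'bfu'
Operation: repeat 4 times
Concatenation: 'bfu' + 'bfu' + 'bfu' + 'bfu'
Result: bfubfubfubfu


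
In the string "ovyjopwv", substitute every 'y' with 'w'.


Input string: 'ovyjopwv'
Operation: replace 'y' with 'w'
Positions of 'y': 2
After replacement: ovwjopwv


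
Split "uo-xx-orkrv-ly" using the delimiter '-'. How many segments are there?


Input string: 'uo-xx-orkrv-ly'
Delimiter: '-'
Split result: 'uo', 'xx', 'orkrv', 'ly'
Number of parts: 4


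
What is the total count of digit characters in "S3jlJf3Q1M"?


Input string: 'S3jlJf3Q1M'
Operation: count digit characters (0-9)
Scan: 'S', '3'(digit), 'j', 'l', 'J', 'f', '3'(digit), 'Q', '1'(digit), 'M'
Digits found: 3
Result: 3


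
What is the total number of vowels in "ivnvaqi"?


Input string: 'ivnvaqi'
Operation: count vowels (a, e, i, o, u)
Scan: s[0]='i' (vowel), s[1]='v', s[2]='n', s[3]='v', s[4]='a' (vowel), s[5]='q', s[6]='i' (vowel)
Vowels found: 3
Result: 3


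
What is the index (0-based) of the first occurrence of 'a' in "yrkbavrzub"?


Input string: 'yrkbavrzub'
Target: 'a'
Scanning left to right: s[0]='y', s[1]='r', s[2]='k', s[3]='b', s[4]='a'
First match at index: 4


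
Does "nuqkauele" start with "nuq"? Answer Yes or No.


Input string: 'nuqkauele'
Prefix to check: 'nuq'
First 3 characters of input: 'nuq'
Match: True
Result: Yes


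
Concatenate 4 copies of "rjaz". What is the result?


Input string: 'rjaz'
Operation: repeat 4 times
Concatenation: 'rjaz' + 'rjaz' + 'rjaz' + 'rjaz'
Result: rjazrjazrjazrjaz


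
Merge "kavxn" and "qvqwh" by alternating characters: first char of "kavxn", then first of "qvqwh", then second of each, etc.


String 1: 'kavxn'
String 2: 'qvqwh'
Operation: alternate characters
Pairs: 'k'+'q', 'a'+'v', 'v'+'q', 'x'+'w', 'n'+'h'
Result: kqavvqxwnh


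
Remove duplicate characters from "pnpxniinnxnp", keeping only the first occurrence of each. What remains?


Input: 'pnpxniinnxnp'
Operation: keep first occurrence of each character
Scan: s[0]='p' new -> keep; s[1]='n' new -> keep; s[2]='p' seen -> skip; s[3]='x' new -> keep; s[4]='n' seen -> skip; s[5]='i' new -> keep; s[6]='i' seen -> skip; s[7]='n' seen -> skip; s[8]='n' seen -> skip; s[9]='x' seen -> skip; s[10]='n' seen -> skip; s[11]='p' seen -> skip
Result: pnxi


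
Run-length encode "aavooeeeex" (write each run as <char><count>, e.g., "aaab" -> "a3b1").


Input: 'aavooeeeex'
Operation: identify consecutive runs
Runs: 'aa' -> a2, 'v' -> v1, 'oo' -> o2, 'eeee' -> e4, 'x' -> x1
Encoded: a2v1o2e4x1


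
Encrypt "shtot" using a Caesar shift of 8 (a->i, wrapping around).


Input: 'shtot', shift = 8
Operation: for each letter, (position + 8) mod 26
Mapping: 's'(18+8=26, 26 mod 26=0)->'a', 'h'(7+8=15)->'p', 't'(19+8=27, 27 mod 26=1)->'b', 'o'(14+8=22)->'w', 't'(19+8=27, 27 mod 26=1)->'b'
Result: apbwb


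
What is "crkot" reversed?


Input string: 'crkot'
Operation: reverse character order
Original order: 'c' -> 'r' -> 'k' -> 'o' -> 't'
Reversed order: 't' -> 'o' -> 'k' -> 'r' -> 'c'
Result: tokrc


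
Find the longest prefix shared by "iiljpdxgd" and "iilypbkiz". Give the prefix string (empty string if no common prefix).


String 1: 'iiljpdxgd'
String 2: 'iilypbkiz'
Compare position by position:
pos 0: 'i' vs 'i' match
pos 1: 'i' vs 'i' match
pos 2: 'l' vs 'l' match
pos 3: 'j' vs 'y' differ -> stop
Longest common prefix: "iil" (length 3)


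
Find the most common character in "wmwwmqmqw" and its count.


Input: 'wmwwmqmqw'
Operation: tally each character
Counts: 'm':3, 'q':2, 'w':4
Maximum: 'w' appears 4 times


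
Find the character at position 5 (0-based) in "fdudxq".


Input string: 'fdudxq'
Operation: get character at index 5
Index mapping: s[0]='f', s[1]='d', s[2]='u', s[3]='d', s[4]='x', s[5]='q'
Result: 'q'


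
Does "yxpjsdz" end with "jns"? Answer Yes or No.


Input string: 'yxpjsdz'
Suffix to check: 'jns'
Last 3 characters of input: 'sdz'
Match: False
Result: No


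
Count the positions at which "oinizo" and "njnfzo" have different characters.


String 1: 'oinizo'
String 2: 'njnfzo'
Compare each position: pos 0: 'o'!='n', pos 1: 'i'!='j', pos 2: 'n'=='n', pos 3: 'i'!='f', pos 4: 'z'=='z', pos 5: 'o'=='o'
Differing positions: 3
Hamming distance: 3


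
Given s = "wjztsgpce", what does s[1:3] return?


Input string: 'wjztsgpce'
Operation: slice [1:3]
Extract characters: s[1]='j', s[2]='z'
Result: jz


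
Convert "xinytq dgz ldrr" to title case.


Input string: 'xinytq dgz ldrr'
Operation: capitalize first letter of each word
Word transformations: 'xinytq'->'Xinytq', 'dgz'->'Dgz', 'ldrr'->'Ldrr'
Result: Xinytq Dgz Ldrr


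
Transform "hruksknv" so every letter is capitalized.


Input string: 'hruksknv'
Operation: convert each letter to uppercase
Mapping: 'h'->'H', 'r'->'R', 'u'->'U', 'k'->'K', 's'->'S', 'k'->'K', 'n'->'N', 'v'->'V'
Result: HRUKSKNV


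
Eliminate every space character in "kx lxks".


Input string: 'kx lxks'
Operation: remove all spaces
Words: 'kx', 'lxks'
Join without spaces: kxlxks


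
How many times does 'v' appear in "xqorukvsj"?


Input string: 'xqorukvsj'
Target character: 'v'
Scan each position: s[6]='v'
Matches found at indices: 6
Total: 1


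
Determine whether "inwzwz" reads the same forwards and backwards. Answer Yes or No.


Input string: 'inwzwz'
Reversed: 'zwzwni'
Compare pairs: s[0]='i' vs s[5]='z' (mismatch), s[1]='n' vs s[4]='w' (mismatch), s[2]='w' vs s[3]='z' (mismatch)
Palindrome: No


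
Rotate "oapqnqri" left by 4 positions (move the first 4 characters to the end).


Input: 'oapqnqri', shift = 4
Operation: split at index 4 and swap parts
Front part s[0:4] = 'oapq'
Back part s[4:] = 'nqri'
Rotated = back + front = 'nqri' + 'oapq'
Result: nqrioapq


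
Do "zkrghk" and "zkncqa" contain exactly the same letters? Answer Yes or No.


String 1: 'zkrghk' -> sorted: 'ghkkrz'
String 2: 'zkncqa' -> sorted: 'acknqz'
Compare sorted forms: 'ghkkrz' != 'acknqz'
Anagram: No


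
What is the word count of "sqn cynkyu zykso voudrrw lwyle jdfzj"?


Input string: 'sqn cynkyu zykso voudrrw lwyle jdfzj'
Operation: split by spaces
Words found: 'sqn', 'cynkyu', 'zykso', 'voudrrw', 'lwyle', 'jdfzj'
Word count: 6


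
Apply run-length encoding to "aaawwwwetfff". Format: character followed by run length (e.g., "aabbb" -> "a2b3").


Input: 'aaawwwwetfff'
Operation: identify consecutive runs
Runs: 'aaa' -> a3, 'wwww' -> w4, 'e' -> e1, 't' -> t1, 'fff' -> f3
Encoded: a3w4e1t1f3


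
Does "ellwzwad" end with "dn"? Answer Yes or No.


Input string: 'ellwzwad'
Suffix to check: 'dn'
Last 2 characters of input: 'ad'
Match: False
Result: No


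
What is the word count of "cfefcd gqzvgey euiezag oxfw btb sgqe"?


Input string: 'cfefcd gqzvgey euiezag oxfw btb sgqe'
Operation: split by spaces
Words found: 'cfefcd', 'gqzvgey', 'euiezag', 'oxfw', 'btb', 'sgqe'
Word count: 6


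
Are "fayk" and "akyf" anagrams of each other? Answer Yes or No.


String 1: 'fayk' -> sorted: 'afky'
String 2: 'akyf' -> sorted: 'afky'
Compare sorted forms: 'afky' == 'afky'
Anagram: Yes


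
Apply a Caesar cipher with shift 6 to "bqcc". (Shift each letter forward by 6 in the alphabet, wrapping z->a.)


Input: 'bqcc', shift = 6
Operation: for each letter, (position + 6) mod 26
Mapping: 'b'(1+6=7)->'h', 'q'(16+6=22)->'w', 'c'(2+6=8)->'i', 'c'(2+6=8)->'i'
Result: hwii


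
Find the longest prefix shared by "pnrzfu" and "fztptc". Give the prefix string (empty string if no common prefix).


String 1: 'pnrzfu'
String 2: 'fztptc'
Compare position by position:
pos 0: 'p' vs 'f' differ -> stop
Longest common prefix: "" (length 0)


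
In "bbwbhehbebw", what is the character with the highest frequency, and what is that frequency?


Input: 'bbwbhehbebw'
Operation: tally each character
Counts: 'b':5, 'e':2, 'h':2, 'w':2
Maximum: 'b' appears 5 times


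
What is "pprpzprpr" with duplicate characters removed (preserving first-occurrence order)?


Input: 'pprpzprpr'
Operation: keep first occurrence of each character
Scan: s[0]='p' new -> keep; s[1]='p' seen -> skip; s[2]='r' new -> keep; s[3]='p' seen -> skip; s[4]='z' new -> keep; s[5]='p' seen -> skip; s[6]='r' seen -> skip; s[7]='p' seen -> skip; s[8]='r' seen -> skip
Result: prz


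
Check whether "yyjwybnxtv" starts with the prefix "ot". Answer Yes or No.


Input string: 'yyjwybnxtv'
Prefix to check: 'ot'
First 2 characters of input: 'yy'
Match: False
Result: No


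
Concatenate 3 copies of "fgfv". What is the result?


Input string: 'fgfv'
Operation: repeat 3 times
Concatenation: 'fgfv' + 'fgfv' + 'fgfv'
Result: fgfvfgfvfgfv


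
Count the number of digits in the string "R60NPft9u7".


Input string: 'R60NPft9u7'
Operation: count digit characters (0-9)
Scan: 'R', '6'(digit), '0'(digit), 'N', 'P', 'f', 't', '9'(digit), 'u', '7'(digit)
Digits found: 4
Result: 4


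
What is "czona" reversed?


Input string: 'czona'
Operation: reverse character order
Original order: 'c' -> 'z' -> 'o' -> 'n' -> 'a'
Reversed order: 'a' -> 'n' -> 'o' -> 'z' -> 'c'
Result: anozc


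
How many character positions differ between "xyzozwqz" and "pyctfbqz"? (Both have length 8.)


String 1: 'xyzozwqz'
String 2: 'pyctfbqz'
Compare each position: pos 0: 'x'!='p', pos 1: 'y'=='y', pos 2: 'z'!='c', pos 3: 'o'!='t', pos 4: 'z'!='f', pos 5: 'w'!='b', pos 6: 'q'=='q', pos 7: 'z'=='z'
Differing positions: 5
Hamming distance: 5


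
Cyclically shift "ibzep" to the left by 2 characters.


Input: 'ibzep', shift = 2
Operation: split at index 2 and swap parts
Front part s[0:2] = 'ib'
Back part s[2:] = 'zep'
Rotated = back + front = 'zep' + 'ib'
Result: zepib


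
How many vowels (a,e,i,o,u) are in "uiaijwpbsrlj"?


Input string: 'uiaijwpbsrlj'
Operation: count vowels (a, e, i, o, u)
Scan: s[0]='u' (vowel), s[1]='i' (vowel), s[2]='a' (vowel), s[3]='i' (vowel), s[4]='j', s[5]='w', s[6]='p', s[7]='b', s[8]='s', s[9]='r', s[10]='l', s[11]='j'
Vowels found: 4
Result: 4


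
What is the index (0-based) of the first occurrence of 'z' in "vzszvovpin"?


Input string: 'vzszvovpin'
Target: 'z'
Scanning left to right: s[0]='v', s[1]='z'
First match at index: 1


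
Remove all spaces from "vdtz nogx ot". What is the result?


Input string: 'vdtz nogx ot'
Operation: remove all spaces
Words: 'vdtz', 'nogx', 'ot'
Join without spaces: vdtznogxot


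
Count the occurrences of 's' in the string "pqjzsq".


Input string: 'pqjzsq'
Target character: 's'
Scan each position: s[4]='s'
Matches found at indices: 4
Total: 1


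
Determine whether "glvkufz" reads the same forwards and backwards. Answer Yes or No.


Input string: 'glvkufz'
Reversed: 'zfukvlg'
Compare pairs: s[0]='g' vs s[6]='z' (mismatch), s[1]='l' vs s[5]='f' (mismatch), s[2]='v' vs s[4]='u' (mismatch)
Palindrome: No


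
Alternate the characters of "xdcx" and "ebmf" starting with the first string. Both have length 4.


String 1: 'xdcx'
String 2: 'ebmf'
Operation: alternate characters
Pairs: 'x'+'e', 'd'+'b', 'c'+'m', 'x'+'f'
Result: xedbcmxf


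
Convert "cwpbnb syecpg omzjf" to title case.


Input string: 'cwpbnb syecpg omzjf'
Operation: capitalize first letter of each word
Word transformations: 'cwpbnb'->'Cwpbnb', 'syecpg'->'Syecpg', 'omzjf'->'Omzjf'
Result: Cwpbnb Syecpg Omzjf


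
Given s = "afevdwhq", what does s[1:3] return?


Input string: 'afevdwhq'
Operation: slice [1:3]
Extract characters: s[1]='f', s[2]='e'
Result: fe


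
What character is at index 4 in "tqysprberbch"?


Input string: 'tqysprberbch'
Operation: get character at index 4
Index mapping: s[0]='t', s[1]='q', s[2]='y', s[3]='s', s[4]='p'
Result: 'p'


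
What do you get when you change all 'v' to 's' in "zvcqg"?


Input string: 'zvcqg'
Operation: replace 'v' with 's'
Positions of 'v': 1
After replacement: zscqg


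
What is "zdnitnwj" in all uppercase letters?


Input string: 'zdnitnwj'
Operation: convert each letter to uppercase
Mapping: 'z'->'Z', 'd'->'D', 'n'->'N', 'i'->'I', 't'->'T', 'n'->'N', 'w'->'W', 'j'->'J'
Result: ZDNITNWJ


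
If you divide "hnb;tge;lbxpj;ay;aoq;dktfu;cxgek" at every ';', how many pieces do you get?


Input string: 'hnb;tge;lbxpj;ay;aoq;dktfu;cxgek'
Delimiter: ';'
Split result: 'hnb', 'tge', 'lbxpj', 'ay', 'aoq', 'dktfu', 'cxgek'
Number of parts: 7


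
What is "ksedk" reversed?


Input string: 'ksedk'
Operation: reverse character order
Original order: 'k' -> 's' -> 'e' -> 'd' -> 'k'
Reversed order: 'k' -> 'd' -> 'e' -> 's' -> 'k'
Result: kdesk


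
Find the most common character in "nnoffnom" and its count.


Input: 'nnoffnom'
Operation: tally each character
Counts: 'f':2, 'm':1, 'n':3, 'o':2
Maximum: 'n' appears 3 times


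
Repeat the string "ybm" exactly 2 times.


Input string: 'ybm'
Operation: repeat 2 times
Concatenation: 'ybm' + 'ybm'
Result: ybmybm


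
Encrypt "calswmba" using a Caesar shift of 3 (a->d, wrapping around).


Input: 'calswmba', shift = 3
Operation: for each letter, (position + 3) mod 26
Mapping: 'c'(2+3=5)->'f', 'a'(0+3=3)->'d', 'l'(11+3=14)->'o', 's'(18+3=21)->'v', 'w'(22+3=25)->'z', 'm'(12+3=15)->'p', 'b'(1+3=4)->'e', 'a'(0+3=3)->'d'
Result: fdovzped


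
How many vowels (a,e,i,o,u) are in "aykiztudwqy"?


Input string: 'aykiztudwqy'
Operation: count vowels (a, e, i, o, u)
Scan: s[0]='a' (vowel), s[1]='y', s[2]='k', s[3]='i' (vowel), s[4]='z', s[5]='t', s[6]='u' (vowel), s[7]='d', s[8]='w', s[9]='q', s[10]='y'
Vowels found: 3
Result: 3


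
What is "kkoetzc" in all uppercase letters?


Input string: 'kkoetzc'
Operation: convert each letter to uppercase
Mapping: 'k'->'K', 'k'->'K', 'o'->'O', 'e'->'E', 't'->'T', 'z'->'Z', 'c'->'C'
Result: KKOETZC


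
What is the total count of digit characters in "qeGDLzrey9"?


Input string: 'qeGDLzrey9'
Operation: count digit characters (0-9)
Scan: 'q', 'e', 'G', 'D', 'L', 'z', 'r', 'e', 'y', '9'(digit)
Digits found: 1
Result: 1


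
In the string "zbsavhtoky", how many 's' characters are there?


Input string: 'zbsavhtoky'
Target character: 's'
Scan each position: s[2]='s'
Matches found at indices: 2
Total: 1


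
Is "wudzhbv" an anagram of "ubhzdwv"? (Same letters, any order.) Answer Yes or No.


String 1: 'ubhzdwv' -> sorted: 'bdhuvwz'
String 2: 'wudzhbv' -> sorted: 'bdhuvwz'
Compare sorted forms: 'bdhuvwz' == 'bdhuvwz'
Anagram: Yes


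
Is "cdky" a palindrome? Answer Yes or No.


Input string: 'cdky'
Reversed: 'ykdc'
Compare pairs: s[0]='c' vs s[3]='y' (mismatch), s[1]='d' vs s[2]='k' (mismatch)
Palindrome: No


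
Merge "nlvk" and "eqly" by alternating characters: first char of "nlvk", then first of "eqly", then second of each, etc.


String 1: 'nlvk'
String 2: 'eqly'
Operation: alternate characters
Pairs: 'n'+'e', 'l'+'q', 'v'+'l', 'k'+'y'
Result: nelqvlky


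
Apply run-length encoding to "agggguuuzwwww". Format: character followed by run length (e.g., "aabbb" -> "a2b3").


Input: 'agggguuuzwwww'
Operation: identify consecutive runs
Runs: 'a' -> a1, 'gggg' -> g4, 'uuu' -> u3, 'z' -> z1, 'wwww' -> w4
Encoded: a1g4u3z1w4


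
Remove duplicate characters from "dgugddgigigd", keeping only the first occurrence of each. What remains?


Input: 'dgugddgigigd'
Operation: keep first occurrence of each character
Scan: s[0]='d' new -> keep; s[1]='g' new -> keep; s[2]='u' new -> keep; s[3]='g' seen -> skip; s[4]='d' seen -> skip; s[5]='d' seen -> skip; s[6]='g' seen -> skip; s[7]='i' new -> keep; s[8]='g' seen -> skip; s[9]='i' seen -> skip; s[10]='g' seen -> skip; s[11]='d' seen -> skip
Result: dgui


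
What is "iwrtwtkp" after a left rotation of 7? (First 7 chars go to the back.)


Input: 'iwrtwtkp', shift = 7
Operation: split at index 7 and swap parts
Front part s[0:7] = 'iwrtwtk'
Back part s[7:] = 'p'
Rotated = back + front = 'p' + 'iwrtwtk'
Result: piwrtwtk


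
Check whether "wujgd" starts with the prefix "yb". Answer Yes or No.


Input string: 'wujgd'
Prefix to check: 'yb'
First 2 characters of input: 'wu'
Match: False
Result: No


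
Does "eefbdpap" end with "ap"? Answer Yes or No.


Input string: 'eefbdpap'
Suffix to check: 'ap'
Last 2 characters of input: 'ap'
Match: True
Result: Yes


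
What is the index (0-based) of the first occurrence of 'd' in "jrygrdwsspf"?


Input string: 'jrygrdwsspf'
Target: 'd'
Scanning left to right: s[0]='j', s[1]='r', s[2]='y', s[3]='g', s[4]='r', s[5]='d'
First match at index: 5


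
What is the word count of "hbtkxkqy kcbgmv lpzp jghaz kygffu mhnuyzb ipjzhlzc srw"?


Input string: 'hbtkxkqy kcbgmv lpzp jghaz kygffu mhnuyzb ipjzhlzc srw'
Operation: split by spaces
Words found: 'hbtkxkqy', 'kcbgmv', 'lpzp', 'jghaz', 'kygffu', 'mhnuyzb', 'ipjzhlzc', 'srw'
Word count: 8


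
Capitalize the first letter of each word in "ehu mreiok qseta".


Input string: 'ehu mreiok qseta'
Operation: capitalize first letter of each word
Word transformations: 'ehu'->'Ehu', 'mreiok'->'Mreiok', 'qseta'->'Qseta'
Result: Ehu Mreiok Qseta


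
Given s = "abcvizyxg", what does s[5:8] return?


Input string: 'abcvizyxg'
Operation: slice [5:8]
Extract characters: s[5]='z', s[6]='y', s[7]='x'
Result: zyx


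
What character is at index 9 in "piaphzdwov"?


Input string: 'piaphzdwov'
Operation: get character at index 9
Index mapping: s[0]='p', s[1]='i', s[2]='a', s[3]='p', s[4]='h', s[5]='z', s[6]='d', s[7]='w', s[8]='o', s[9]='v'
Result: 'v'


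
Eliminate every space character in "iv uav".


Input string: 'iv uav'
Operation: remove all spaces
Words: 'iv', 'uav'
Join without spaces: ivuav


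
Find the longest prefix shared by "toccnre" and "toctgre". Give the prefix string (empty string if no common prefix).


String 1: 'toccnre'
String 2: 'toctgre'
Compare position by position:
pos 0: 't' vs 't' match
pos 1: 'o' vs 'o' match
pos 2: 'c' vs 'c' match
pos 3: 'c' vs 't' differ -> stop
Longest common prefix: "toc" (length 3)


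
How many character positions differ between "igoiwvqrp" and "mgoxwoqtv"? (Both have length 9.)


String 1: 'igoiwvqrp'
String 2: 'mgoxwoqtv'
Compare each position: pos 0: 'i'!='m', pos 1: 'g'=='g', pos 2: 'o'=='o', pos 3: 'i'!='x', pos 4: 'w'=='w', pos 5: 'v'!='o', pos 6: 'q'=='q', pos 7: 'r'!='t', pos 8: 'p'!='v'
Differing positions: 5
Hamming distance: 5
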